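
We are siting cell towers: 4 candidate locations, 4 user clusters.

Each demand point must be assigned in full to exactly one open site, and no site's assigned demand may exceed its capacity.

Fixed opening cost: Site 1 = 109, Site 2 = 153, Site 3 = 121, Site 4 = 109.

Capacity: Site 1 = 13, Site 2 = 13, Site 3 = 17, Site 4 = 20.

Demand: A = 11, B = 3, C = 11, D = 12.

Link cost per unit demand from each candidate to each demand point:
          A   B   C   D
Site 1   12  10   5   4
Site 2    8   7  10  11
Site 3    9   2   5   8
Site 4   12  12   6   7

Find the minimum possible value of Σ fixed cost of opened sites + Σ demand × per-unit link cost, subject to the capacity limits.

558

Open {Site 1, Site 3, Site 4}; cheapest assignment that respects the capacities:
  Site 1 (cap 13, load 12): D — cost 12×4 = 48
  Site 3 (cap 17, load 14): A, B — cost 11×9 + 3×2 = 105
  Site 4 (cap 20, load 11): C — cost 11×6 = 66
  Shipping 219, fixed 339 → total 558.
  Any other capacity-feasible assignment to {Site 1, Site 3, Site 4} ships for at least 219.
Compare {Site 1, Site 2, Site 3}: its best feasible assignment gives total 580.
Compare {Site 1, Site 2, Site 4}: its best feasible assignment gives total 609.
Every other set of open sites that can feasibly serve all demand totals ≥ 580 even under its best assignment. Minimum: 558.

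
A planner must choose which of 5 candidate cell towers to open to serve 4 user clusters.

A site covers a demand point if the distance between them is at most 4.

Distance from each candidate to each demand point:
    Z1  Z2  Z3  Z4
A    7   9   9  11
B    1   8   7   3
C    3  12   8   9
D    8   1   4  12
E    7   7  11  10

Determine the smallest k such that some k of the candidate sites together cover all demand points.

Coverage sets (demand points within 4 of each site):
  A: {}
  B: {Z1, Z4}
  C: {Z1}
  D: {Z2, Z3}
  E: {}
No single site covers all 4 demand points.
But {B, D} covers everything, so the minimum is 2.

2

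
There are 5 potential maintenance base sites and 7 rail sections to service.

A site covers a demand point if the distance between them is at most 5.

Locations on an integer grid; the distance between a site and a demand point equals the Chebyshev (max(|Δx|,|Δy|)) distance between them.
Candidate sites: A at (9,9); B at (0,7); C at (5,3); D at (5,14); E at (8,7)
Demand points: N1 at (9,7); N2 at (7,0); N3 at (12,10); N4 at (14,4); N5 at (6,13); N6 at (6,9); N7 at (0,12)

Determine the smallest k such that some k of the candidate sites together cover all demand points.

3

Coverage sets (demand points within 5 of each site):
  A: {N1, N3, N4, N5, N6}
  B: {N7}
  C: {N1, N2}
  D: {N5, N6, N7}
  E: {N1, N3, N6}
No 2 sites suffice: every size-2 union leaves at least one demand point uncovered.
But {A, B, C} covers everything, so the minimum is 3.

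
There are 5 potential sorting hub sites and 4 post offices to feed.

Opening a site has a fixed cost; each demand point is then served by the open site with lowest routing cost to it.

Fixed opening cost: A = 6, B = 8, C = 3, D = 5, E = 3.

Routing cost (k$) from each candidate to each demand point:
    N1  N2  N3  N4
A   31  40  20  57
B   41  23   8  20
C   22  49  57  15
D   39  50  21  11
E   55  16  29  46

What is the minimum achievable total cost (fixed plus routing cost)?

Open {B, C, E}: assign each demand point to its cheapest open site.
  N1→C 22, N2→E 16, N3→B 8, N4→C 15
  routing cost 61, fixed 14 → total 75.
Compare {B, C, D, E}: routing cost 57 + fixed 19 = 76.
Compare {B, C}: routing cost 68 + fixed 11 = 79.
Compare {B, C, D}: routing cost 64 + fixed 16 = 80.
All other subsets cost ≥ 76. Minimum total cost: 75.

75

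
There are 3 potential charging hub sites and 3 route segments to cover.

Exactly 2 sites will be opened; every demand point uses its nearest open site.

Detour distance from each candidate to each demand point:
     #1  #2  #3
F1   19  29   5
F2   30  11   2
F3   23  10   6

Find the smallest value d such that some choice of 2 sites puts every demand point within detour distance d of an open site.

19

Open {F1, F2}.
  Farthest demand point is #1 at detour distance 19 (to F1); all others are ≤ 19.
With {F1, F3} the worst case is 19.
With {F2, F3} the worst case is 23.
No size-2 selection achieves below 19.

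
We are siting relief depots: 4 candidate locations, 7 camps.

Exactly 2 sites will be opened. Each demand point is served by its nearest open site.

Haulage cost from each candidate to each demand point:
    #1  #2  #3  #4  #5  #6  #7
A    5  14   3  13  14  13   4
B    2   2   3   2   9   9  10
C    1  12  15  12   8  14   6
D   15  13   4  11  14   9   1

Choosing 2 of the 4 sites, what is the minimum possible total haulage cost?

Open {B, D}.
  #1→B 2, #2→B 2, #3→B 3, #4→B 2, #5→B 9, #6→B 9, #7→D 1  ⇒ total 28.
Compare {A, B}: total 31.
Compare {B, C}: total 31.
No size-2 selection does better; minimum is 28.

28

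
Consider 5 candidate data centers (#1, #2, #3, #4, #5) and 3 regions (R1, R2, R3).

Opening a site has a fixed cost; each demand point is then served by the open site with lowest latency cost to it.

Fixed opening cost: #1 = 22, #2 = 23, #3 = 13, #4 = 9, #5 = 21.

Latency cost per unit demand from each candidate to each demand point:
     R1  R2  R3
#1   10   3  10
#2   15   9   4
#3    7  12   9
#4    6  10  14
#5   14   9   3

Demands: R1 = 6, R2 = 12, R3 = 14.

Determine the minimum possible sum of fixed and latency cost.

166

Open {#1, #4, #5}: assign each demand point to its cheapest open site.
  R1→#4 6×6=36, R2→#1 12×3=36, R3→#5 14×3=42
  latency cost 114, fixed 52 → total 166.
Compare {#1, #3, #5}: latency cost 120 + fixed 56 = 176.
Compare {#1, #3, #4, #5}: latency cost 114 + fixed 65 = 179.
Compare {#1, #5}: latency cost 138 + fixed 43 = 181.
All other subsets cost ≥ 176. Minimum total cost: 166.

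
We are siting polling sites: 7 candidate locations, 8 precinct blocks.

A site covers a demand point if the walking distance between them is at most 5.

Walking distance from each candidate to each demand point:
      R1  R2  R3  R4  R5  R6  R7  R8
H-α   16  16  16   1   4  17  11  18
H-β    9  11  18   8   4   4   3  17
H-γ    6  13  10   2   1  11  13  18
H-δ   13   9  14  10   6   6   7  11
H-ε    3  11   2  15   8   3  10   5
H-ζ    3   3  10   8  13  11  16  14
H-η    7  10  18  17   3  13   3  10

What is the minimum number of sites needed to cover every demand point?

4

Coverage sets (demand points within 5 of each site):
  H-α: {R4, R5}
  H-β: {R5, R6, R7}
  H-γ: {R4, R5}
  H-δ: {}
  H-ε: {R1, R3, R6, R8}
  H-ζ: {R1, R2}
  H-η: {R5, R7}
No 3 sites suffice: every size-3 union leaves at least one demand point uncovered.
But {H-α, H-β, H-ε, H-ζ} covers everything, so the minimum is 4.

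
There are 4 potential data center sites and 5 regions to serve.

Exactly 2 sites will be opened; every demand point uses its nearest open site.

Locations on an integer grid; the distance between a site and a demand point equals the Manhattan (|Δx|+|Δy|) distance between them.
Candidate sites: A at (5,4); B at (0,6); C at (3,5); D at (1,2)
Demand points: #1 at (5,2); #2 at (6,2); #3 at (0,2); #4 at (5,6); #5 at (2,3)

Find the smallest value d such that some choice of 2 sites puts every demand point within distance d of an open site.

3

Open {A, D}.
  Farthest demand point is #2 at distance 3 (to A); all others are ≤ 3.
With {A, B} the worst case is 4.
With {B, D} the worst case is 5.
No size-2 selection achieves below 3.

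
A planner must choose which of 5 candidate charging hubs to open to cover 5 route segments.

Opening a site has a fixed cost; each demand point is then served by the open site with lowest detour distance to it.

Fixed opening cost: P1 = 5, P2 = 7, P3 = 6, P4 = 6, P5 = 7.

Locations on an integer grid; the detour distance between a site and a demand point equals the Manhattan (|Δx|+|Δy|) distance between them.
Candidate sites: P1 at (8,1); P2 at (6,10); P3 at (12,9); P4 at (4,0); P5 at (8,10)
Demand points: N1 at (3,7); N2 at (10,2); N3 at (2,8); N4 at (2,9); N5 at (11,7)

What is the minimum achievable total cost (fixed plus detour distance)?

40

Open {P1, P2}: assign each demand point to its cheapest open site.
  N1→P2 6, N2→P1 3, N3→P2 6, N4→P2 5, N5→P2 8
  detour distance 28, fixed 12 → total 40.
Compare {P1, P2, P3}: detour distance 23 + fixed 18 = 41.
Compare {P2, P3}: detour distance 29 + fixed 13 = 42.
Compare {P2}: detour distance 37 + fixed 7 = 44.
All other subsets cost ≥ 41. Minimum total cost: 40.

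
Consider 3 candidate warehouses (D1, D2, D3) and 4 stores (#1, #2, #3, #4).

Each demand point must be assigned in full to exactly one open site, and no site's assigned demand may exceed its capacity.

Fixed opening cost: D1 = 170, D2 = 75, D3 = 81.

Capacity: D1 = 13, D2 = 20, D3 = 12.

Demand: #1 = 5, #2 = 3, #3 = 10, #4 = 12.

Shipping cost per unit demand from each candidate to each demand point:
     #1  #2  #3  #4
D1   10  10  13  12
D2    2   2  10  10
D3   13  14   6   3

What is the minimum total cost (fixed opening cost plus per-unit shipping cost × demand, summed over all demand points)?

308

Open {D2, D3}; cheapest assignment that respects the capacities:
  D2 (cap 20, load 18): #1, #2, #3 — cost 5×2 + 3×2 + 10×10 = 116
  D3 (cap 12, load 12): #4 — cost 12×3 = 36
  Shipping 152, fixed 156 → total 308.
  Any other capacity-feasible assignment to {D2, D3} ships for at least 152.
Compare {D1, D2, D3}: its best feasible assignment gives total 478.
Compare {D1, D2}: its best feasible assignment gives total 505.
Every other set of open sites that can feasibly serve all demand totals ≥ 478 even under its best assignment. Minimum: 308.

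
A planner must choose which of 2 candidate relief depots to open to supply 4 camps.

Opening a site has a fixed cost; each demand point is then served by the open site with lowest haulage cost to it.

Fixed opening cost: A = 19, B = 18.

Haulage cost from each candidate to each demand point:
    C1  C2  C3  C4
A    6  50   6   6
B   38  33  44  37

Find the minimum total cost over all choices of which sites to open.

87

Open {A}: assign each demand point to its cheapest open site.
  C1→A 6, C2→A 50, C3→A 6, C4→A 6
  haulage cost 68, fixed 19 → total 87.
Compare {A, B}: haulage cost 51 + fixed 37 = 88.
Compare {B}: haulage cost 152 + fixed 18 = 170.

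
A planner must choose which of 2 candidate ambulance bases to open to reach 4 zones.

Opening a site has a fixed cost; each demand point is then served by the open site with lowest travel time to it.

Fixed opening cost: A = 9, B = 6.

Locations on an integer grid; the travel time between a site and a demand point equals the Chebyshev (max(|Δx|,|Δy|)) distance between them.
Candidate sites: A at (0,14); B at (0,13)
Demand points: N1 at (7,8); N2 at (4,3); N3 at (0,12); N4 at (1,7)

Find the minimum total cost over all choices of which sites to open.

Open {B}: assign each demand point to its cheapest open site.
  N1→B 7, N2→B 10, N3→B 1, N4→B 6
  travel time 24, fixed 6 → total 30.
Compare {A}: travel time 27 + fixed 9 = 36.
Compare {A, B}: travel time 24 + fixed 15 = 39.

30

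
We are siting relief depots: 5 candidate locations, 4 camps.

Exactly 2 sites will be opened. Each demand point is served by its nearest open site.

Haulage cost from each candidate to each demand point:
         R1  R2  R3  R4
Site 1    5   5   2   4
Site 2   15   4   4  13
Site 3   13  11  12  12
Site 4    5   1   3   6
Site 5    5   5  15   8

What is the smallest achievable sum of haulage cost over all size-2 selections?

Open {Site 1, Site 4}.
  R1→Site 1 5, R2→Site 4 1, R3→Site 1 2, R4→Site 1 4  ⇒ total 12.
Compare {Site 1, Site 2}: total 15.
Compare {Site 2, Site 4}: total 15.
No size-2 selection does better; minimum is 12.

12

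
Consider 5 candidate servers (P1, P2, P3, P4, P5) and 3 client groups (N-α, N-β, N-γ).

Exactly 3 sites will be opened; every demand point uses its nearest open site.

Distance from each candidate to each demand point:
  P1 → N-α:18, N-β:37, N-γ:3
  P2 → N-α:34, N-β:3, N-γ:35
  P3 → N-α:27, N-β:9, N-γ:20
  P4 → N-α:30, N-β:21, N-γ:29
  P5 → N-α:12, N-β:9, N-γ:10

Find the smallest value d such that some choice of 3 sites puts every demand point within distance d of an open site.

12

Open {P1, P2, P5}.
  Farthest demand point is N-α at distance 12 (to P5); all others are ≤ 12.
With {P1, P3, P5} the worst case is 12.
With {P1, P4, P5} the worst case is 12.
No size-3 selection achieves below 12.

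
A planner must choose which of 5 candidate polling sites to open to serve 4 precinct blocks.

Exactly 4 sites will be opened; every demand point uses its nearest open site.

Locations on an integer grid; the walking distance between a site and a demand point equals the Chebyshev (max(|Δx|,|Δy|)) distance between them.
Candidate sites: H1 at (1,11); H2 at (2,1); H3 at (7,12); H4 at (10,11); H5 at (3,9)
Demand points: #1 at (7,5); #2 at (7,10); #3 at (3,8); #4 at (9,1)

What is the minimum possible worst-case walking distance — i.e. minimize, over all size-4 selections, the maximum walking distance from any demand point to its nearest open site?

7

Open {H1, H2, H3, H4}.
  Farthest demand point is #4 at walking distance 7 (to H2); all others are ≤ 7.
With {H1, H2, H3, H5} the worst case is 7.
With {H1, H2, H4, H5} the worst case is 7.
No size-4 selection achieves below 7.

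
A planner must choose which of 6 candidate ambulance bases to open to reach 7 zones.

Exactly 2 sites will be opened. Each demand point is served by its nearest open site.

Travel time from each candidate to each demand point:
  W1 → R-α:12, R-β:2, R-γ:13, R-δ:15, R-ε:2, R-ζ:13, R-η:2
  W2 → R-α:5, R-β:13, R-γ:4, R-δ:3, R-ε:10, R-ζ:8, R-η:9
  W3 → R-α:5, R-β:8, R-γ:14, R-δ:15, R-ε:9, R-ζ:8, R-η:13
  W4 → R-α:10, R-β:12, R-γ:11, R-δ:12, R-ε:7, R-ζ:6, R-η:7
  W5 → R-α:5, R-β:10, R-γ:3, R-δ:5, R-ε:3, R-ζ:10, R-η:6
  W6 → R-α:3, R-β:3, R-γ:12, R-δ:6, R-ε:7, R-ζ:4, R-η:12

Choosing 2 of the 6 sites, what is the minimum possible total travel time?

26

Open {W1, W2}.
  R-α→W2 5, R-β→W1 2, R-γ→W2 4, R-δ→W2 3, R-ε→W1 2, R-ζ→W2 8, R-η→W1 2  ⇒ total 26.
Compare {W5, W6}: total 27.
Compare {W1, W5}: total 29.
No size-2 selection does better; minimum is 26.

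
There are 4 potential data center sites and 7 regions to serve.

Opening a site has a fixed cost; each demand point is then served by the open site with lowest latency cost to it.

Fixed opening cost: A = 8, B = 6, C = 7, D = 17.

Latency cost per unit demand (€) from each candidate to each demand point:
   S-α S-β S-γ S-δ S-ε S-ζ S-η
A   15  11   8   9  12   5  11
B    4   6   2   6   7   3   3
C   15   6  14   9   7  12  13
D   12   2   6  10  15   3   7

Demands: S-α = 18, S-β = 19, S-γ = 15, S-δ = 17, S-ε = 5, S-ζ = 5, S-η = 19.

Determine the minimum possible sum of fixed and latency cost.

372

Open {B, D}: assign each demand point to its cheapest open site.
  S-α→B 18×4=72, S-β→D 19×2=38, S-γ→B 15×2=30, S-δ→B 17×6=102, S-ε→B 5×7=35, S-ζ→B 5×3=15, S-η→B 19×3=57
  latency cost 349, fixed 23 → total 372.
Compare {B, C, D}: latency cost 349 + fixed 30 = 379.
Compare {A, B, D}: latency cost 349 + fixed 31 = 380.
Compare {A, B, C, D}: latency cost 349 + fixed 38 = 387.
All other subsets cost ≥ 379. Minimum total cost: 372.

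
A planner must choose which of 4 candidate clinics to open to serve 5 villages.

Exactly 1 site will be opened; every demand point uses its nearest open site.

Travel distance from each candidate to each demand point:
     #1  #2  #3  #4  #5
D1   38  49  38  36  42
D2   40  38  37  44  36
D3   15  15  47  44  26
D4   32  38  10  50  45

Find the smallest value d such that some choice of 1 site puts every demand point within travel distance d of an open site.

Open {D2}.
  Farthest demand point is #4 at travel distance 44 (to D2); all others are ≤ 44.
With {D3} the worst case is 47.
With {D1} the worst case is 49.
No size-1 selection achieves below 44.

44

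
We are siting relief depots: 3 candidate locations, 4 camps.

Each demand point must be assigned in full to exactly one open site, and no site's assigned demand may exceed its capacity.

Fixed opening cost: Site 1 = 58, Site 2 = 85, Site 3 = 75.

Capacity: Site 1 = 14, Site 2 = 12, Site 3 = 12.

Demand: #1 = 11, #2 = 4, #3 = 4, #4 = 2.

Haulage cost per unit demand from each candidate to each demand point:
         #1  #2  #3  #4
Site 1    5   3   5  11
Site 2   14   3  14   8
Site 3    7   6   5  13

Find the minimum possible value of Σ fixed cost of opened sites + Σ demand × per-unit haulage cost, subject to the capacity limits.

254

Open {Site 1, Site 3}; cheapest assignment that respects the capacities:
  Site 1 (cap 14, load 13): #1, #4 — cost 11×5 + 2×11 = 77
  Site 3 (cap 12, load 8): #2, #3 — cost 4×6 + 4×5 = 44
  Shipping 121, fixed 133 → total 254.
  Any other capacity-feasible assignment to {Site 1, Site 3} ships for at least 121.
Compare {Site 1, Site 2}: its best feasible assignment gives total 282.
Compare {Site 2, Site 3}: its best feasible assignment gives total 321.
Every other set of open sites that can feasibly serve all demand totals ≥ 282 even under its best assignment. Minimum: 254.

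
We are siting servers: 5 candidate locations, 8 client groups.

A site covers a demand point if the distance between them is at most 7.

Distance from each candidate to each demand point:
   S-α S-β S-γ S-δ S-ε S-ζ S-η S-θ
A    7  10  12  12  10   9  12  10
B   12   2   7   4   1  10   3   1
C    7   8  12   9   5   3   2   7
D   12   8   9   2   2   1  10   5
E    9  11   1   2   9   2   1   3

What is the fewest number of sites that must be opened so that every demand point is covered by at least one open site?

Coverage sets (demand points within 7 of each site):
  A: {S-α}
  B: {S-β, S-γ, S-δ, S-ε, S-η, S-θ}
  C: {S-α, S-ε, S-ζ, S-η, S-θ}
  D: {S-δ, S-ε, S-ζ, S-θ}
  E: {S-γ, S-δ, S-ζ, S-η, S-θ}
No single site covers all 8 demand points.
But {B, C} covers everything, so the minimum is 2.

2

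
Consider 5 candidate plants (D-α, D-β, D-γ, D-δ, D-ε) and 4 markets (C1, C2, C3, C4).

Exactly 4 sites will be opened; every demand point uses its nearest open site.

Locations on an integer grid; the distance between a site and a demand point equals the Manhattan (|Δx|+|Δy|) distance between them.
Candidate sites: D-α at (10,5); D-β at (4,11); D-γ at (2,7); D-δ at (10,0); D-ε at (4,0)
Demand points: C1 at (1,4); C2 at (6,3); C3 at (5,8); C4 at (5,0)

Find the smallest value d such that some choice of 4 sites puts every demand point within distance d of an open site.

5

Open {D-α, D-β, D-γ, D-ε}.
  Farthest demand point is C2 at distance 5 (to D-ε); all others are ≤ 5.
With {D-α, D-γ, D-δ, D-ε} the worst case is 5.
With {D-β, D-γ, D-δ, D-ε} the worst case is 5.
No size-4 selection achieves below 5.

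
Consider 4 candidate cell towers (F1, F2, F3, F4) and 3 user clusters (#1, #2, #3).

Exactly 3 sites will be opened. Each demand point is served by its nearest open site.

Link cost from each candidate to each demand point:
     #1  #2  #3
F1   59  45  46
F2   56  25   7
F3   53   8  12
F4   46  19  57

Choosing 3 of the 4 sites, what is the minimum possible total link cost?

Open {F2, F3, F4}.
  #1→F4 46, #2→F3 8, #3→F2 7  ⇒ total 61.
Compare {F1, F3, F4}: total 66.
Compare {F1, F2, F3}: total 68.
No size-3 selection does better; minimum is 61.

61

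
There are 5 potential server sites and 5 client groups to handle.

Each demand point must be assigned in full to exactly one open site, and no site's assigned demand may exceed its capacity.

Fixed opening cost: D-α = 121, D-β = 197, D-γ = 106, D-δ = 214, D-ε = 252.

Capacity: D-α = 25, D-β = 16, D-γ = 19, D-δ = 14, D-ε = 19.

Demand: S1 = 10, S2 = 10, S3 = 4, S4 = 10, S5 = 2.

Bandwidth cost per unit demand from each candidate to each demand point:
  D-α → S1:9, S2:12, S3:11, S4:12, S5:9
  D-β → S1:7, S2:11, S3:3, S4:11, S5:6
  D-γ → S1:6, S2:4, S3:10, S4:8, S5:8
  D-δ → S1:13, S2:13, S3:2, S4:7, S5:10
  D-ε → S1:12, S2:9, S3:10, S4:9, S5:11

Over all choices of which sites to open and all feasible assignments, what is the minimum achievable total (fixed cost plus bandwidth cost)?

Open {D-α, D-γ}; cheapest assignment that respects the capacities:
  D-α (cap 25, load 20): S1, S4 — cost 10×9 + 10×12 = 210
  D-γ (cap 19, load 16): S2, S3, S5 — cost 10×4 + 4×10 + 2×8 = 96
  Shipping 306, fixed 227 → total 533.
  Any other capacity-feasible assignment to {D-α, D-γ} ships for at least 306.
Compare {D-α, D-δ}: its best feasible assignment gives total 641.
Compare {D-α, D-β}: its best feasible assignment gives total 652.
Every other set of open sites that can feasibly serve all demand totals ≥ 641 even under its best assignment. Minimum: 533.

533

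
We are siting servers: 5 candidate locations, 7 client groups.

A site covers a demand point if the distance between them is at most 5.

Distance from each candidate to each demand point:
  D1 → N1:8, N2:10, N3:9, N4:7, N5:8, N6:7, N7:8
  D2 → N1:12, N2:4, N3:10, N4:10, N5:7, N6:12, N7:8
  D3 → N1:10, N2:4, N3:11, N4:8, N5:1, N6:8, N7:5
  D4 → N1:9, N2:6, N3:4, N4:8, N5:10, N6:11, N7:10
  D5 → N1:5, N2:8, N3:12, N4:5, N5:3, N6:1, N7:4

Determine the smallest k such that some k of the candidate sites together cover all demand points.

3

Coverage sets (demand points within 5 of each site):
  D1: {}
  D2: {N2}
  D3: {N2, N5, N7}
  D4: {N3}
  D5: {N1, N4, N5, N6, N7}
No 2 sites suffice: every size-2 union leaves at least one demand point uncovered.
But {D2, D4, D5} covers everything, so the minimum is 3.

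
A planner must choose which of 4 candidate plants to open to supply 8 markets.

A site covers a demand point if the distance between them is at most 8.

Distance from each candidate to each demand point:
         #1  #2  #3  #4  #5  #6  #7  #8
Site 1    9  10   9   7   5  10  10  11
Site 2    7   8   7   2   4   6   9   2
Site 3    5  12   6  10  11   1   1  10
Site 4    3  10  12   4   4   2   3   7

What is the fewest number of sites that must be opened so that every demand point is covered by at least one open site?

Coverage sets (demand points within 8 of each site):
  Site 1: {#4, #5}
  Site 2: {#1, #2, #3, #4, #5, #6, #8}
  Site 3: {#1, #3, #6, #7}
  Site 4: {#1, #4, #5, #6, #7, #8}
No single site covers all 8 demand points.
But {Site 2, Site 3} covers everything, so the minimum is 2.

2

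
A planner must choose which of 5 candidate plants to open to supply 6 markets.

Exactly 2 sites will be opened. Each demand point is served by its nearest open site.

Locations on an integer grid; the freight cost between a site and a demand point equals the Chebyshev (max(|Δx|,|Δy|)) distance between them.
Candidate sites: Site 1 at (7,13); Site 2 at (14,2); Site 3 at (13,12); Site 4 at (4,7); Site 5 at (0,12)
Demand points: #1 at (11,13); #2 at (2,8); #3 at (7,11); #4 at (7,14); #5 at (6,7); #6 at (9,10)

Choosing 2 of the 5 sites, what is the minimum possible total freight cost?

14

Open {Site 1, Site 4}.
  #1→Site 1 4, #2→Site 4 2, #3→Site 1 2, #4→Site 1 1, #5→Site 4 2, #6→Site 1 3  ⇒ total 14.
Compare {Site 1, Site 3}: total 19.
Compare {Site 1, Site 5}: total 20.
No size-2 selection does better; minimum is 14.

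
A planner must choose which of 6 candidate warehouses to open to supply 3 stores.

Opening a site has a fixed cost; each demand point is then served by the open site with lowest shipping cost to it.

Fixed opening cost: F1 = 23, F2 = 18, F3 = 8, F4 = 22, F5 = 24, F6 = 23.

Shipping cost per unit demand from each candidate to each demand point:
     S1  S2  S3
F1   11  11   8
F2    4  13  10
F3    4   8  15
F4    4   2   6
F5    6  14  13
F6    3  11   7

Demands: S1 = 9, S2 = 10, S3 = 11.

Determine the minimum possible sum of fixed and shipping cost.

Open {F4}: assign each demand point to its cheapest open site.
  S1→F4 9×4=36, S2→F4 10×2=20, S3→F4 11×6=66
  shipping cost 122, fixed 22 → total 144.
Compare {F3, F4}: shipping cost 122 + fixed 30 = 152.
Compare {F4, F6}: shipping cost 113 + fixed 45 = 158.
Compare {F2, F4}: shipping cost 122 + fixed 40 = 162.
All other subsets cost ≥ 152. Minimum total cost: 144.

144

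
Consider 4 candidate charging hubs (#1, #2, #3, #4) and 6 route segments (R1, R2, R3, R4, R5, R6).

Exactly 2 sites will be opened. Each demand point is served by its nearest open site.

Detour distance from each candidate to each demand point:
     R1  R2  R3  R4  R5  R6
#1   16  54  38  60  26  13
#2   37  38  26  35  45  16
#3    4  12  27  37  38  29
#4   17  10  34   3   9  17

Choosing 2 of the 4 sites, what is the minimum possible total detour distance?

70

Open {#3, #4}.
  R1→#3 4, R2→#4 10, R3→#3 27, R4→#4 3, R5→#4 9, R6→#4 17  ⇒ total 70.
Compare {#2, #4}: total 81.
Compare {#1, #4}: total 85.
No size-2 selection does better; minimum is 70.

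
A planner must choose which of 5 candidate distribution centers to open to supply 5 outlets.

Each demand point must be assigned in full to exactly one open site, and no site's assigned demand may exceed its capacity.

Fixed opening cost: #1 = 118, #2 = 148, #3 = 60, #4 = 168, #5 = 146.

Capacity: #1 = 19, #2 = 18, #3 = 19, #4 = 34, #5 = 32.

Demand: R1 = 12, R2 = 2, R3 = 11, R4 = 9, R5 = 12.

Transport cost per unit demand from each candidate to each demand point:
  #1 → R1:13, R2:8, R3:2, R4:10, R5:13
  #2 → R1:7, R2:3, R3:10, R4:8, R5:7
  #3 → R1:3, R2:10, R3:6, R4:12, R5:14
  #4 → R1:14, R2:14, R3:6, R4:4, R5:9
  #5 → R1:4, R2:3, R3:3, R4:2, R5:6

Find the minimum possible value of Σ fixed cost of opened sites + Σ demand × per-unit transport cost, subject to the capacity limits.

385

Open {#3, #5}; cheapest assignment that respects the capacities:
  #3 (cap 19, load 14): R1, R2 — cost 12×3 + 2×10 = 56
  #5 (cap 32, load 32): R3, R4, R5 — cost 11×3 + 9×2 + 12×6 = 123
  Shipping 179, fixed 206 → total 385.
  Any other capacity-feasible assignment to {#3, #5} ships for at least 179.
Compare {#1, #3, #5}: its best feasible assignment gives total 478.
Compare {#2, #5}: its best feasible assignment gives total 483.
Every other set of open sites that can feasibly serve all demand totals ≥ 478 even under its best assignment. Minimum: 385.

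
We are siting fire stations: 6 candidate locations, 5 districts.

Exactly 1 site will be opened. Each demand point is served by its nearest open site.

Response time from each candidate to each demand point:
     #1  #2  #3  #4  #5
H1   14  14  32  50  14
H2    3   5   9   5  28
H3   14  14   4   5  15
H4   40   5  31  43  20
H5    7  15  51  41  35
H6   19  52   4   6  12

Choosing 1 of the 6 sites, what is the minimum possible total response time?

50

Open {H2}.
  #1→H2 3, #2→H2 5, #3→H2 9, #4→H2 5, #5→H2 28  ⇒ total 50.
Compare {H3}: total 52.
Compare {H6}: total 93.
No size-1 selection does better; minimum is 50.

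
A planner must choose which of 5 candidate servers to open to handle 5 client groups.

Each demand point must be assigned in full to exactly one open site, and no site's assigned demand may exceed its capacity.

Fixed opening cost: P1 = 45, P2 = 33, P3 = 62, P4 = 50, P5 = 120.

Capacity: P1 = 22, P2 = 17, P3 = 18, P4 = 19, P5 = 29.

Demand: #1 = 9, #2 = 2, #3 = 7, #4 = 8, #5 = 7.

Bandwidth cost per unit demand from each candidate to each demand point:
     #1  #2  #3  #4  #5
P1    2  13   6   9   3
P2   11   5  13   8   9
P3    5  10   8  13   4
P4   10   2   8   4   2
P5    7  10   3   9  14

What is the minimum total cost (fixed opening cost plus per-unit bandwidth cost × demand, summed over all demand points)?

Open {P1, P4}; cheapest assignment that respects the capacities:
  P1 (cap 22, load 16): #1, #3 — cost 9×2 + 7×6 = 60
  P4 (cap 19, load 17): #2, #4, #5 — cost 2×2 + 8×4 + 7×2 = 50
  Shipping 110, fixed 95 → total 205.
  Any other capacity-feasible assignment to {P1, P4} ships for at least 110.
Compare {P1, P2, P4}: its best feasible assignment gives total 238.
Compare {P3, P4}: its best feasible assignment gives total 263.
Every other set of open sites that can feasibly serve all demand totals ≥ 238 even under its best assignment. Minimum: 205.

205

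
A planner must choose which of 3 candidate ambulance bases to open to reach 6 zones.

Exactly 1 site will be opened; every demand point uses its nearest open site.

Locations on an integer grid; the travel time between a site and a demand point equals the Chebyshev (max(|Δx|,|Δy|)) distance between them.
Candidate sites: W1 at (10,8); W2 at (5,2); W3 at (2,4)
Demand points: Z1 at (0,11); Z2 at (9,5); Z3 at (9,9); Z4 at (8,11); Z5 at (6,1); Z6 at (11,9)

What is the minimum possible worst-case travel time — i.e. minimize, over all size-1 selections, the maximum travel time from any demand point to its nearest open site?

9

Open {W2}.
  Farthest demand point is Z1 at travel time 9 (to W2); all others are ≤ 9.
With {W3} the worst case is 9.
With {W1} the worst case is 10.
No size-1 selection achieves below 9.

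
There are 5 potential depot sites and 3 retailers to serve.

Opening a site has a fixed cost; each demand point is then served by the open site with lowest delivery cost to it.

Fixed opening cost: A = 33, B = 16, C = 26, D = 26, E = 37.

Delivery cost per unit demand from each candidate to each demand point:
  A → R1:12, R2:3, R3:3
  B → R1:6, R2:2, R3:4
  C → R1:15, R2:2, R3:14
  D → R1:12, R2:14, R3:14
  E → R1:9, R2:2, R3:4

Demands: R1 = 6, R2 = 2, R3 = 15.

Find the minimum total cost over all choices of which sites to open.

116

Open {B}: assign each demand point to its cheapest open site.
  R1→B 6×6=36, R2→B 2×2=4, R3→B 15×4=60
  delivery cost 100, fixed 16 → total 116.
Compare {A, B}: delivery cost 85 + fixed 49 = 134.
Compare {B, C}: delivery cost 100 + fixed 42 = 142.
Compare {B, D}: delivery cost 100 + fixed 42 = 142.
All other subsets cost ≥ 134. Minimum total cost: 116.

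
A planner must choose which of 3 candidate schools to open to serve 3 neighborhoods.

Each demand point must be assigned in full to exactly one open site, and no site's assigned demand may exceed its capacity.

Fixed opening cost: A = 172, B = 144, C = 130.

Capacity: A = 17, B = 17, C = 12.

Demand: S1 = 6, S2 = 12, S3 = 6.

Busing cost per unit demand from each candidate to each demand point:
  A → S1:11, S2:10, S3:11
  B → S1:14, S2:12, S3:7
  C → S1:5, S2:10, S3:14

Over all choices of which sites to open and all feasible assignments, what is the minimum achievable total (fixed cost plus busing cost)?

520

Open {B, C}; cheapest assignment that respects the capacities:
  B (cap 17, load 12): S1, S3 — cost 6×14 + 6×7 = 126
  C (cap 12, load 12): S2 — cost 12×10 = 120
  Shipping 246, fixed 274 → total 520.
  Any other capacity-feasible assignment to {B, C} ships for at least 246.
Compare {A, C}: its best feasible assignment gives total 536.
Compare {A, B}: its best feasible assignment gives total 562.
Every other set of open sites that can feasibly serve all demand totals ≥ 536 even under its best assignment. Minimum: 520.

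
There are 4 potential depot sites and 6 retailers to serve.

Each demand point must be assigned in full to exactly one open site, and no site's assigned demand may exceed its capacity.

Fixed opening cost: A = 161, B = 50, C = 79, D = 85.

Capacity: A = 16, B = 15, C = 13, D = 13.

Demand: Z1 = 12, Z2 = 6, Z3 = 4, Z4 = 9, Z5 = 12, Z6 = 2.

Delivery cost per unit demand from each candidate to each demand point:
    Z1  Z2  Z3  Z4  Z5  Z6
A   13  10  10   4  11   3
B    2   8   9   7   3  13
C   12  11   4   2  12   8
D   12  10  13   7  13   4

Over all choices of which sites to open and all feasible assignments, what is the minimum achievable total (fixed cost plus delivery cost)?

Open {A, B, C, D}; cheapest assignment that respects the capacities:
  A (cap 16, load 14): Z5, Z6 — cost 12×11 + 2×3 = 138
  B (cap 15, load 12): Z1 — cost 12×2 = 24
  C (cap 13, load 13): Z3, Z4 — cost 4×4 + 9×2 = 34
  D (cap 13, load 6): Z2 — cost 6×10 = 60
  Shipping 256, fixed 375 → total 631.
  Any other capacity-feasible assignment to {A, B, C, D} ships for at least 256.
Total demand is 45 and no other set of sites has combined capacity ≥ 45, so {A, B, C, D} is the only feasible choice of open sites. Minimum: 631.

631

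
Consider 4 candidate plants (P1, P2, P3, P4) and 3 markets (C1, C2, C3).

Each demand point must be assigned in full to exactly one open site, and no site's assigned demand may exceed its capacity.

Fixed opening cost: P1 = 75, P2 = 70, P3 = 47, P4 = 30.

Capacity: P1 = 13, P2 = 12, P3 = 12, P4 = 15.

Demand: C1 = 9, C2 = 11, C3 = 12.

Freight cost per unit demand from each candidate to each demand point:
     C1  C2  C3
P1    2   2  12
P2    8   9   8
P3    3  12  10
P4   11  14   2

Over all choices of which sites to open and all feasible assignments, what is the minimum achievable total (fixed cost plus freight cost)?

225

Open {P1, P3, P4}; cheapest assignment that respects the capacities:
  P1 (cap 13, load 11): C2 — cost 11×2 = 22
  P3 (cap 12, load 9): C1 — cost 9×3 = 27
  P4 (cap 15, load 12): C3 — cost 12×2 = 24
  Shipping 73, fixed 152 → total 225.
  Any other capacity-feasible assignment to {P1, P3, P4} ships for at least 73.
Compare {P1, P2, P4}: its best feasible assignment gives total 293.
Compare {P1, P2, P3, P4}: its best feasible assignment gives total 295.
Every other set of open sites that can feasibly serve all demand totals ≥ 293 even under its best assignment. Minimum: 225.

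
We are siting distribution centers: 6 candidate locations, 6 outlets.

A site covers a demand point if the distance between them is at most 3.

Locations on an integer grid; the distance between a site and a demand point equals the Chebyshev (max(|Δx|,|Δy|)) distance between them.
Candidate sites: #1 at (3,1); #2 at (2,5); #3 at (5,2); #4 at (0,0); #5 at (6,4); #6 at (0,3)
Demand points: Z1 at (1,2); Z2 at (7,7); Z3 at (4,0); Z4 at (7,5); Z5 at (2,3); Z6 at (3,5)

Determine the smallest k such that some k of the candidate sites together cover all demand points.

2

Coverage sets (demand points within 3 of each site):
  #1: {Z1, Z3, Z5}
  #2: {Z1, Z5, Z6}
  #3: {Z3, Z4, Z5, Z6}
  #4: {Z1, Z5}
  #5: {Z2, Z4, Z6}
  #6: {Z1, Z5, Z6}
No single site covers all 6 demand points.
But {#1, #5} covers everything, so the minimum is 2.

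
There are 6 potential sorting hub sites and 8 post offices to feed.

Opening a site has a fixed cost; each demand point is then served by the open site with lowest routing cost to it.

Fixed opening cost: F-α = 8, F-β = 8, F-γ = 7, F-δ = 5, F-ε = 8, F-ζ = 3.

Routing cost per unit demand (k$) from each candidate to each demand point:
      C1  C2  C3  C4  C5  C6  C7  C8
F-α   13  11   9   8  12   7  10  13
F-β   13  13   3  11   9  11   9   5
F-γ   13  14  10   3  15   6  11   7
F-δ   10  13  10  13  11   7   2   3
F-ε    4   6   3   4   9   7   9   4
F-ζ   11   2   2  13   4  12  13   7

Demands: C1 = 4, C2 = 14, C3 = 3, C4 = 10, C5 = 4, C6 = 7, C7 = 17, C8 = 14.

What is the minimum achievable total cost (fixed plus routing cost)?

237

Open {F-γ, F-δ, F-ε, F-ζ}: assign each demand point to its cheapest open site.
  C1→F-ε 4×4=16, C2→F-ζ 14×2=28, C3→F-ζ 3×2=6, C4→F-γ 10×3=30, C5→F-ζ 4×4=16, C6→F-γ 7×6=42, C7→F-δ 17×2=34, C8→F-δ 14×3=42
  routing cost 214, fixed 23 → total 237.
Compare {F-α, F-γ, F-δ, F-ε, F-ζ}: routing cost 214 + fixed 31 = 245.
Compare {F-β, F-γ, F-δ, F-ε, F-ζ}: routing cost 214 + fixed 31 = 245.
Compare {F-δ, F-ε, F-ζ}: routing cost 231 + fixed 16 = 247.
All other subsets cost ≥ 245. Minimum total cost: 237.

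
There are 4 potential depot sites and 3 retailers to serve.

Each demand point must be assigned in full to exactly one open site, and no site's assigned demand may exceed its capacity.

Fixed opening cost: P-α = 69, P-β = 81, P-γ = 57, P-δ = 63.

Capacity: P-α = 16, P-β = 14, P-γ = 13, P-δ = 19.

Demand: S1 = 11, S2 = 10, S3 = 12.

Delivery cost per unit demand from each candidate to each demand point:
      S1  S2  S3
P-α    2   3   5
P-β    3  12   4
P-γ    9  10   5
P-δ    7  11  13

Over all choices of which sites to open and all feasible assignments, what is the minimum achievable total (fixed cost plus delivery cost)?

330

Open {P-α, P-β, P-γ}; cheapest assignment that respects the capacities:
  P-α (cap 16, load 10): S2 — cost 10×3 = 30
  P-β (cap 14, load 11): S1 — cost 11×3 = 33
  P-γ (cap 13, load 12): S3 — cost 12×5 = 60
  Shipping 123, fixed 207 → total 330.
  Any other capacity-feasible assignment to {P-α, P-β, P-γ} ships for at least 123.
Compare {P-α, P-γ, P-δ}: its best feasible assignment gives total 356.
Compare {P-α, P-β, P-δ}: its best feasible assignment gives total 368.
Every other set of open sites that can feasibly serve all demand totals ≥ 356 even under its best assignment. Minimum: 330.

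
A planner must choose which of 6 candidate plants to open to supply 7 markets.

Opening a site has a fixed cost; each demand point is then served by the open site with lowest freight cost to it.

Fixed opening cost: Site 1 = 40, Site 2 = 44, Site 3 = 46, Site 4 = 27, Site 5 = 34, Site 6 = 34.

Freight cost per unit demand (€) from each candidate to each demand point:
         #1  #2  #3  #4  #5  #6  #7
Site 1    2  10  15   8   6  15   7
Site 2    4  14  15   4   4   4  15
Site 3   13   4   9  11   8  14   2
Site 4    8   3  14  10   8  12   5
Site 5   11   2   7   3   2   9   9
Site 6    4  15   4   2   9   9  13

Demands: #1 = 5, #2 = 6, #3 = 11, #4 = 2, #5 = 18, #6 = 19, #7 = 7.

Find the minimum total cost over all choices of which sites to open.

Open {Site 2, Site 3, Site 5, Site 6}: assign each demand point to its cheapest open site.
  #1→Site 2 5×4=20, #2→Site 5 6×2=12, #3→Site 6 11×4=44, #4→Site 6 2×2=4, #5→Site 5 18×2=36, #6→Site 2 19×4=76, #7→Site 3 7×2=14
  freight cost 206, fixed 158 → total 364.
Compare {Site 2, Site 3, Site 5}: freight cost 241 + fixed 124 = 365.
Compare {Site 2, Site 4, Site 5, Site 6}: freight cost 227 + fixed 139 = 366.
Compare {Site 2, Site 4, Site 5}: freight cost 262 + fixed 105 = 367.
All other subsets cost ≥ 365. Minimum total cost: 364.

364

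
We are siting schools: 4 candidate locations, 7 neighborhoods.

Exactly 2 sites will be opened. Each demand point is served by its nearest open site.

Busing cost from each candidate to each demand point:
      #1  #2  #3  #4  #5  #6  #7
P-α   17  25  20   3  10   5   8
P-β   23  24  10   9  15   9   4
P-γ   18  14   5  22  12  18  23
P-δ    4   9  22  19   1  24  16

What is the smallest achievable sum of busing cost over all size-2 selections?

Open {P-β, P-δ}.
  #1→P-δ 4, #2→P-δ 9, #3→P-β 10, #4→P-β 9, #5→P-δ 1, #6→P-β 9, #7→P-β 4  ⇒ total 46.
Compare {P-α, P-δ}: total 50.
Compare {P-α, P-γ}: total 62.
No size-2 selection does better; minimum is 46.

46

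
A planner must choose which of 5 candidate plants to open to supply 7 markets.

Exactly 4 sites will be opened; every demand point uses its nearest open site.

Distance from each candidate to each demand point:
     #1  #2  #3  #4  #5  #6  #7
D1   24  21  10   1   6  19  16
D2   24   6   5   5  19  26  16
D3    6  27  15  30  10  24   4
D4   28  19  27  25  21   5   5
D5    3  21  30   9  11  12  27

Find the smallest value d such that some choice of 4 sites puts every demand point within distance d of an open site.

Open {D1, D2, D3, D4}.
  Farthest demand point is #1 at distance 6 (to D3); all others are ≤ 6.
With {D1, D2, D4, D5} the worst case is 6.
With {D2, D3, D4, D5} the worst case is 10.
No size-4 selection achieves below 6.

6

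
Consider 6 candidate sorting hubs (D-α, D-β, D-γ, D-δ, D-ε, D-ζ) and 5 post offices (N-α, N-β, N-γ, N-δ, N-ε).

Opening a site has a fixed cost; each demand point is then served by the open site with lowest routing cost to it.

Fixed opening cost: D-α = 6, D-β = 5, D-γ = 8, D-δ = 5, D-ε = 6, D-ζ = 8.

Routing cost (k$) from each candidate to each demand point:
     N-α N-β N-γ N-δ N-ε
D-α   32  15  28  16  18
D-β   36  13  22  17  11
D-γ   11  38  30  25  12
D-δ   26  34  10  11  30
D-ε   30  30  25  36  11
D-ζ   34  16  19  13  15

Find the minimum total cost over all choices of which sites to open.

Open {D-β, D-γ, D-δ}: assign each demand point to its cheapest open site.
  N-α→D-γ 11, N-β→D-β 13, N-γ→D-δ 10, N-δ→D-δ 11, N-ε→D-β 11
  routing cost 56, fixed 18 → total 74.
Compare {D-α, D-γ, D-δ}: routing cost 59 + fixed 19 = 78.
Compare {D-α, D-β, D-γ, D-δ}: routing cost 56 + fixed 24 = 80.
Compare {D-β, D-γ, D-δ, D-ε}: routing cost 56 + fixed 24 = 80.
All other subsets cost ≥ 78. Minimum total cost: 74.

74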